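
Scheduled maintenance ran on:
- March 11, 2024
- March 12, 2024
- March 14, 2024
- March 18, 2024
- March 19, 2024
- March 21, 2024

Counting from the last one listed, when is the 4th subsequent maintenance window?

Gaps: 1, 2, 4, 1, 2 days — not constant, but cyclic with period 3.
The events fall on every Monday, Tuesday and Thursday.
The following Monday is March 25, 2024.
The following Tuesday is March 26, 2024.
The following Thursday is March 28, 2024.
The following Monday is April 1, 2024.

April 1, 2024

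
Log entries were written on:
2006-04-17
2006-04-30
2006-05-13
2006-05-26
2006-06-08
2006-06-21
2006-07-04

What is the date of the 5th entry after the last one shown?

Gaps between consecutive events: 13, 13, 13, 13, 13, 13 days — a constant 13-day interval.
2006-07-04 + 13 days = 2006-07-17.
2006-07-17 + 13 days = 2006-07-30.
2006-07-30 + 13 days = 2006-08-12.
2006-08-12 + 13 days = 2006-08-25.
2006-08-25 + 13 days = 2006-09-07.

2006-09-07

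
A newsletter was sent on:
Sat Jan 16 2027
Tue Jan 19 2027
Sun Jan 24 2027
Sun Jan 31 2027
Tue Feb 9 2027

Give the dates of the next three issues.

Sat Feb 20 2027, Fri Mar 5 2027, Sat Mar 20 2027

Gaps: 3, 5, 7, 9 days — each gap is 2 larger than the previous one.
Next gap: 11 days. Tue Feb 9 2027 + 11 days = Sat Feb 20 2027.
Next gap: 13 days. Sat Feb 20 2027 + 13 days = Fri Mar 5 2027.
Next gap: 15 days. Fri Mar 5 2027 + 15 days = Sat Mar 20 2027.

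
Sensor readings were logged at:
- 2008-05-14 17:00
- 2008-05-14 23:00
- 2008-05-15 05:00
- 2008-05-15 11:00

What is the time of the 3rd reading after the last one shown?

Gaps: 6, 6, 6 hours — each event is 6 hours after the previous one.
2008-05-15 11:00 + 6 h = 2008-05-15 17:00.
2008-05-15 17:00 + 6 h = 2008-05-15 23:00.
2008-05-15 23:00 + 6 h = 2008-05-16 05:00.

2008-05-16 05:00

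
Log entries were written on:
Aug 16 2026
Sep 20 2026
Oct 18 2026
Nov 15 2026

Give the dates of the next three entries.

Dec 20 2026, Jan 17 2027, Feb 21 2027

All dates are Sundays, 35, 28, 28 days apart.
Specifically, the 3rd Sunday of each month.
December 2026 — 3rd Sunday is Dec 20 2026.
January 2027 — 3rd Sunday is Jan 17 2027.
3rd Sunday of February 2027: Feb 21 2027.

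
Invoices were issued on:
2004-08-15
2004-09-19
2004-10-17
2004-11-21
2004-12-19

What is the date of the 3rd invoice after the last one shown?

2005-03-20

These are Sundays at 28- or 35-day spacing (35, 28, 35, 28).
The pattern: 3rd Sunday of the month.
January 2005 — 3rd Sunday is 2005-01-16.
February 2005 — 3rd Sunday is 2005-02-20.
March 2005 — 3rd Sunday is 2005-03-20.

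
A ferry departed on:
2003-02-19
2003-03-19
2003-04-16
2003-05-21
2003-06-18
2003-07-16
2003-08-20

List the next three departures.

2003-09-17, 2003-10-15, 2003-11-19

These are Wednesdays at 28- or 35-day spacing (28, 28, 35, 28, 28, 35).
The pattern: 3rd Wednesday of the month.
September 2003 — 3rd Wednesday is 2003-09-17.
3rd Wednesday of October 2003: 2003-10-15.
3rd Wednesday of November 2003: 2003-11-19.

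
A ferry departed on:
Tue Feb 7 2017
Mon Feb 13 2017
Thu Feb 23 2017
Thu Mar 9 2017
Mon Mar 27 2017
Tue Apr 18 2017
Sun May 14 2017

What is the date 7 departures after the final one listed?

Gaps: 6, 10, 14, 18, 22, 26 days — each gap is 4 larger than the previous one.
Next gap: 30 days. Sun May 14 2017 + 30 days = Tue Jun 13 2017.
Next gap: 34 days. Tue Jun 13 2017 + 34 days = Mon Jul 17 2017.
Next gap: 38 days. Mon Jul 17 2017 + 38 days = Thu Aug 24 2017.
Next gap: 42 days. Thu Aug 24 2017 + 42 days = Thu Oct 5 2017.
Next gap: 46 days. Thu Oct 5 2017 + 46 days = Mon Nov 20 2017.
Next gap: 50 days. Mon Nov 20 2017 + 50 days = Tue Jan 9 2018.
Next gap: 54 days. Tue Jan 9 2018 + 54 days = Sun Mar 4 2018.

Sun Mar 4 2018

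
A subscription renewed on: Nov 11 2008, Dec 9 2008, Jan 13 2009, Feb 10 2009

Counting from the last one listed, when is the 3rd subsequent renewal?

May 12 2009

Gaps: 28, 35, 28 days — a mix of 28 and 35. Every date is a Tuesday.
Each is the 2nd Tuesday of its month.
2nd Tuesday of March 2009: Mar 10 2009.
April 2009 — 2nd Tuesday is Apr 14 2009.
2nd Tuesday of May 2009: May 12 2009.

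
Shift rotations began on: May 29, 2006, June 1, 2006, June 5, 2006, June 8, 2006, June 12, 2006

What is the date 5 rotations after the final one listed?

June 29, 2006

The gap pattern 3, 4, 3, 4 repeats every 2 events.
These are the Mondays and Thursdays of each week.
Next Thursday: June 15, 2006.
Next Monday: June 19, 2006.
The following Thursday is June 22, 2006.
Next Monday: June 26, 2006.
Next Thursday: June 29, 2006.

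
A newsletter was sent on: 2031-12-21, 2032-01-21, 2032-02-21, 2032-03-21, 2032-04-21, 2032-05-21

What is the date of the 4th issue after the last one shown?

The day-of-month is always 21 (31, 31, 29, 31, 30 days between events).
So this recurs on the 21st of each month.
June 2032: 2032-06-21.
July 2032: 2032-07-21.
August 2032: 2032-08-21.
September 2032: 2032-09-21.

2032-09-21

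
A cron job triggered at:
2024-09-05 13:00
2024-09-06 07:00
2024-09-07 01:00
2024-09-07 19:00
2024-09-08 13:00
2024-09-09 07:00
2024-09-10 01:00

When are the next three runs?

Gaps: 18, 18, 18, 18, 18, 18 hours — each event is 18 hours after the previous one.
2024-09-10 01:00 + 18 h = 2024-09-10 19:00.
2024-09-10 19:00 + 18 h = 2024-09-11 13:00.
2024-09-11 13:00 + 18 h = 2024-09-12 07:00.

2024-09-10 19:00, 2024-09-11 13:00, 2024-09-12 07:00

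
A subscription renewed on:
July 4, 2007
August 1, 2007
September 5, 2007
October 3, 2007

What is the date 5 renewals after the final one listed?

March 5, 2008

These are Wednesdays at 28- or 35-day spacing (28, 35, 28).
The pattern: 1st Wednesday of the month.
November 2007 — 1st Wednesday is November 7, 2007.
1st Wednesday of December 2007: December 5, 2007.
1st Wednesday of January 2008: January 2, 2008.
February 2008 — 1st Wednesday is February 6, 2008.
March 2008 — 1st Wednesday is March 5, 2008.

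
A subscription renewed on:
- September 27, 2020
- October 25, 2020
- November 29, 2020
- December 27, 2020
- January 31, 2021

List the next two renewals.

February 28, 2021; March 28, 2021

Every date is a Sunday; gaps 28, 35, 28, 35 days.
Each is the last Sunday of its month (at least one falls on the 29th or later, ruling out '4th Sunday').
February 2021 ends with Sunday February 28, 2021.
March 2021 ends with Sunday March 28, 2021.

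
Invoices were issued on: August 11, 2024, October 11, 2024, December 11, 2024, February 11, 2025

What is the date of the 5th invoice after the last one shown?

December 11, 2025

Gaps: 61, 61, 62 days — not constant. Every event is on the 11th of the month.
Pattern: the 11th of every 2 months.
Next: April 2025 → April 11, 2025.
Next: June 2025 → June 11, 2025.
Next: August 2025 → August 11, 2025.
October 2025: October 11, 2025.
Next: December 2025 → December 11, 2025.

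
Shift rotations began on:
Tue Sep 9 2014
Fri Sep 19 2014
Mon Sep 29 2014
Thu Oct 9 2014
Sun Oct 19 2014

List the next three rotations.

Wed Oct 29 2014, Sat Nov 8 2014, Tue Nov 18 2014

Every event comes 10 days after the last (10, 10, 10, 10).
Sun Oct 19 2014 + 10 days = Wed Oct 29 2014.
Wed Oct 29 2014 + 10 days = Sat Nov 8 2014.
Sat Nov 8 2014 + 10 days = Tue Nov 18 2014.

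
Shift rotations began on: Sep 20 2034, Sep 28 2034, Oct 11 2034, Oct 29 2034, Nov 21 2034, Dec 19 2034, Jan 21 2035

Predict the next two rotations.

The spacing grows by 5 each time: 8, 13, 18, 23, 28, 33 days.
Next gap: 38 days. Jan 21 2035 + 38 days = Feb 28 2035.
Next gap: 43 days. Feb 28 2035 + 43 days = Apr 12 2035.

Feb 28 2035, Apr 12 2035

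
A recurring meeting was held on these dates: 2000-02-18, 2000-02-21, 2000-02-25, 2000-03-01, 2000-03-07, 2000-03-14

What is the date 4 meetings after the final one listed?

2000-04-21

Intervals are 3, 4, 5, 6, 7 days — an arithmetic progression with common difference 1.
Next gap: 8 days. 2000-03-14 + 8 days = 2000-03-22.
Next gap: 9 days. 2000-03-22 + 9 days = 2000-03-31.
Next gap: 10 days. 2000-03-31 + 10 days = 2000-04-10.
Next gap: 11 days. 2000-04-10 + 11 days = 2000-04-21.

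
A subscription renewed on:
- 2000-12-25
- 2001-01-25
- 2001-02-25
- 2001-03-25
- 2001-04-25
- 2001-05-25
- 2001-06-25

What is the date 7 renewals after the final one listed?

2002-01-25

The day-of-month is always 25 (31, 31, 28, 31, 30, 31 days between events).
So this recurs on the 25th of each month.
Next: July 2001 → 2001-07-25.
August 2001: 2001-08-25.
September 2001: 2001-09-25.
Next: October 2001 → 2001-10-25.
November 2001: 2001-11-25.
Next: December 2001 → 2001-12-25.
Next: January 2002 → 2002-01-25.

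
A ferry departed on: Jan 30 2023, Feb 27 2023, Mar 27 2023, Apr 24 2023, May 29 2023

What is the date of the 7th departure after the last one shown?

Dec 25 2023

Every date is a Monday; gaps 28, 28, 28, 35 days.
Each is the last Monday of its month (at least one falls on the 29th or later, ruling out '4th Monday').
June 2023 ends with Monday Jun 26 2023.
Last Monday of July 2023: Jul 31 2023.
Last Monday of August 2023: Aug 28 2023.
Last Monday of September 2023: Sep 25 2023.
October 2023 ends with Monday Oct 30 2023.
November 2023 ends with Monday Nov 27 2023.
Last Monday of December 2023: Dec 25 2023.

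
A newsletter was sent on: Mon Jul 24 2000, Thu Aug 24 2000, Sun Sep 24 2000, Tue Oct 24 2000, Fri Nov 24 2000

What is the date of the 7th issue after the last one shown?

The day-of-month is always 24 (31, 31, 30, 31 days between events).
So this recurs on the 24th of each month.
December 2000: Sun Dec 24 2000.
Next: January 2001 → Wed Jan 24 2001.
February 2001: Sat Feb 24 2001.
Next: March 2001 → Sat Mar 24 2001.
Next: April 2001 → Tue Apr 24 2001.
Next: May 2001 → Thu May 24 2001.
Next: June 2001 → Sun Jun 24 2001.

Sun Jun 24 2001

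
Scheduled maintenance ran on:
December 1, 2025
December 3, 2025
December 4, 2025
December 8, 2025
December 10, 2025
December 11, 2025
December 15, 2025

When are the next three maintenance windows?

December 17, 2025; December 18, 2025; December 22, 2025

Gaps: 2, 1, 4, 2, 1, 4 days — not constant, but cyclic with period 3.
The events fall on every Monday, Wednesday and Thursday.
The following Wednesday is December 17, 2025.
The following Thursday is December 18, 2025.
Next Monday: December 22, 2025.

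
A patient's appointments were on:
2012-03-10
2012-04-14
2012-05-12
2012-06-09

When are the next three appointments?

These are Saturdays at 28- or 35-day spacing (35, 28, 28).
The pattern: 2nd Saturday of the month.
July 2012 — 2nd Saturday is 2012-07-14.
August 2012 — 2nd Saturday is 2012-08-11.
September 2012 — 2nd Saturday is 2012-09-08.

2012-07-14, 2012-08-11, 2012-09-08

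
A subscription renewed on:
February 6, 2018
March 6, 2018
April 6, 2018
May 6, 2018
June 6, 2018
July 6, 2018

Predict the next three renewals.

Gaps: 28, 31, 30, 31, 30 days — not constant. Every event is on the 6th of the month.
Pattern: the 6th of each month.
August 2018: August 6, 2018.
September 2018: September 6, 2018.
Next: October 2018 → October 6, 2018.

August 6, 2018; September 6, 2018; October 6, 2018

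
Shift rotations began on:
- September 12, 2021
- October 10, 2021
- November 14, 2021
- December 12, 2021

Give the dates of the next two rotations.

Gaps: 28, 35, 28 days — a mix of 28 and 35. Every date is a Sunday.
Each is the 2nd Sunday of its month.
2nd Sunday of January 2022: January 9, 2022.
February 2022 — 2nd Sunday is February 13, 2022.

January 9, 2022; February 13, 2022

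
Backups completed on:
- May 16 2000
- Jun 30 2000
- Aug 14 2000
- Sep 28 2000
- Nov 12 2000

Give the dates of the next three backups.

Gaps between consecutive events: 45, 45, 45, 45 days — a constant 45-day interval.
Nov 12 2000 + 45 days = Dec 27 2000.
Dec 27 2000 + 45 days = Feb 10 2001.
Feb 10 2001 + 45 days = Mar 27 2001.

Dec 27 2000, Feb 10 2001, Mar 27 2001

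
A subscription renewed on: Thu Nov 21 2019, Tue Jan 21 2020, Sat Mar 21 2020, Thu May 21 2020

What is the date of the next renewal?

Gaps: 61, 60, 61 days — not constant. Every event is on the 21st of the month.
Pattern: the 21st of every 2 months.
Next: July 2020 → Tue Jul 21 2020.

Tue Jul 21 2020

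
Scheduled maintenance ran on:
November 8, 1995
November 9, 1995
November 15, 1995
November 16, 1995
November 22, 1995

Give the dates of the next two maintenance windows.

November 23, 1995; November 29, 1995

The gap pattern 1, 6, 1, 6 repeats every 2 events.
These are the Wednesdays and Thursdays of each week.
Next Thursday: November 23, 1995.
Next Wednesday: November 29, 1995.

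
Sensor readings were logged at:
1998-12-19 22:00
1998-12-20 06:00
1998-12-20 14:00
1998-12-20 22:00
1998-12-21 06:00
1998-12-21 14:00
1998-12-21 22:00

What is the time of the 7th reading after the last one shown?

The interval is a steady 8 hours (8, 8, 8, 8, 8, 8).
1998-12-21 22:00 + 8 h = 1998-12-22 06:00.
1998-12-22 06:00 + 8 h = 1998-12-22 14:00.
1998-12-22 14:00 + 8 h = 1998-12-22 22:00.
1998-12-22 22:00 + 8 h = 1998-12-23 06:00.
1998-12-23 06:00 + 8 h = 1998-12-23 14:00.
1998-12-23 14:00 + 8 h = 1998-12-23 22:00.
1998-12-23 22:00 + 8 h = 1998-12-24 06:00.

1998-12-24 06:00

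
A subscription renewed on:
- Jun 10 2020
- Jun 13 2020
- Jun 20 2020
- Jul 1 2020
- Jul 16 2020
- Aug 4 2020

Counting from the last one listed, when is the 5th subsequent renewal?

Intervals are 3, 7, 11, 15, 19 days — an arithmetic progression with common difference 4.
Next gap: 23 days. Aug 4 2020 + 23 days = Aug 27 2020.
Next gap: 27 days. Aug 27 2020 + 27 days = Sep 23 2020.
Next gap: 31 days. Sep 23 2020 + 31 days = Oct 24 2020.
Next gap: 35 days. Oct 24 2020 + 35 days = Nov 28 2020.
Next gap: 39 days. Nov 28 2020 + 39 days = Jan 6 2021.

Jan 6 2021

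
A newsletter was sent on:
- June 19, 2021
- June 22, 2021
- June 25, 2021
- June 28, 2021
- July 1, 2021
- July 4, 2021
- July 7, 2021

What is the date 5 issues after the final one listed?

July 22, 2021

Gaps between consecutive events: 3, 3, 3, 3, 3, 3 days — a constant 3-day interval.
July 7, 2021 + 3 days = July 10, 2021.
July 10, 2021 + 3 days = July 13, 2021.
July 13, 2021 + 3 days = July 16, 2021.
July 16, 2021 + 3 days = July 19, 2021.
July 19, 2021 + 3 days = July 22, 2021.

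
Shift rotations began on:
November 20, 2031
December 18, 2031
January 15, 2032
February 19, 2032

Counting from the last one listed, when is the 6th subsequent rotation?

Gaps: 28, 28, 35 days — a mix of 28 and 35. Every date is a Thursday.
Each is the 3rd Thursday of its month.
March 2032 — 3rd Thursday is March 18, 2032.
3rd Thursday of April 2032: April 15, 2032.
May 2032 — 3rd Thursday is May 20, 2032.
June 2032 — 3rd Thursday is June 17, 2032.
3rd Thursday of July 2032: July 15, 2032.
August 2032 — 3rd Thursday is August 19, 2032.

August 19, 2032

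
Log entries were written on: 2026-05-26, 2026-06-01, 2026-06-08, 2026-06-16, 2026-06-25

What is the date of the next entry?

2026-07-05

The spacing grows by 1 each time: 6, 7, 8, 9 days.
Next gap: 10 days. 2026-06-25 + 10 days = 2026-07-05.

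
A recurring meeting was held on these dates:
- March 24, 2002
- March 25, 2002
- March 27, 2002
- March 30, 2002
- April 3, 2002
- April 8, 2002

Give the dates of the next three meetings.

Intervals are 1, 2, 3, 4, 5 days — an arithmetic progression with common difference 1.
Next gap: 6 days. April 8, 2002 + 6 days = April 14, 2002.
Next gap: 7 days. April 14, 2002 + 7 days = April 21, 2002.
Next gap: 8 days. April 21, 2002 + 8 days = April 29, 2002.

April 14, 2002; April 21, 2002; April 29, 2002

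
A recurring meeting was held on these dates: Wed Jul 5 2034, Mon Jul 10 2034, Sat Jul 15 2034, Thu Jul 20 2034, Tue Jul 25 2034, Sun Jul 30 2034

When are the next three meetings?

Gaps between consecutive events: 5, 5, 5, 5, 5 days — a constant 5-day interval.
Sun Jul 30 2034 + 5 days = Fri Aug 4 2034.
Fri Aug 4 2034 + 5 days = Wed Aug 9 2034.
Wed Aug 9 2034 + 5 days = Mon Aug 14 2034.

Fri Aug 4 2034, Wed Aug 9 2034, Mon Aug 14 2034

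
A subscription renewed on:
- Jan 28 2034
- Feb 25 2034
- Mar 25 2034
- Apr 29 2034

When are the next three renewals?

Every date is a Saturday; gaps 28, 28, 35 days.
Each is the last Saturday of its month (at least one falls on the 29th or later, ruling out '4th Saturday').
May 2034 ends with Saturday May 27 2034.
June 2034 ends with Saturday Jun 24 2034.
Last Saturday of July 2034: Jul 29 2034.

May 27 2034, Jun 24 2034, Jul 29 2034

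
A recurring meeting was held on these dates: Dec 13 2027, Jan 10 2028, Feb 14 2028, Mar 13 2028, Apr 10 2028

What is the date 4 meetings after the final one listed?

Aug 14 2028

These are Mondays at 28- or 35-day spacing (28, 35, 28, 28).
The pattern: 2nd Monday of the month.
2nd Monday of May 2028: May 8 2028.
2nd Monday of June 2028: Jun 12 2028.
July 2028 — 2nd Monday is Jul 10 2028.
August 2028 — 2nd Monday is Aug 14 2028.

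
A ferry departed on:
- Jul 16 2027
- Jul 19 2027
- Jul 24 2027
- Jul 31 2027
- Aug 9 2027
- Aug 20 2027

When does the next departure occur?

The spacing grows by 2 each time: 3, 5, 7, 9, 11 days.
Next gap: 13 days. Aug 20 2027 + 13 days = Sep 2 2027.

Sep 2 2027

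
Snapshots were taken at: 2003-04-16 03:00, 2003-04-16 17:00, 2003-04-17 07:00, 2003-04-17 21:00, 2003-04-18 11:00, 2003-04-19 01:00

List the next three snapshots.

2003-04-19 15:00, 2003-04-20 05:00, 2003-04-20 19:00

Spacing: 14, 14, 14, 14, 14 h — constant 14 h.
2003-04-19 01:00 + 14 h = 2003-04-19 15:00.
2003-04-19 15:00 + 14 h = 2003-04-20 05:00.
2003-04-20 05:00 + 14 h = 2003-04-20 19:00.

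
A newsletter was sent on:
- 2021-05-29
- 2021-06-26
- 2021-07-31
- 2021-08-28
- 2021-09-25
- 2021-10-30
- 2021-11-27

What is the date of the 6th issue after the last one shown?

2022-05-28

All Saturdays; the gaps (28, 35, 28, 28, 35, 28) vary with month length.
This is the last Saturday of each month.
Last Saturday of December 2021: 2021-12-25.
Last Saturday of January 2022: 2022-01-29.
February 2022 ends with Saturday 2022-02-26.
March 2022 ends with Saturday 2022-03-26.
Last Saturday of April 2022: 2022-04-30.
Last Saturday of May 2022: 2022-05-28.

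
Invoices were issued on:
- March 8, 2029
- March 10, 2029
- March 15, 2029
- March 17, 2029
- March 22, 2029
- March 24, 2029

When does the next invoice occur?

Gaps: 2, 5, 2, 5, 2 days — not constant, but cyclic with period 2.
The events fall on every Thursday and Saturday.
The following Thursday is March 29, 2029.

March 29, 2029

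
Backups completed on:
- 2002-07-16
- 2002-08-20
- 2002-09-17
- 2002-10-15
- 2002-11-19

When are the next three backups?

These are Tuesdays at 28- or 35-day spacing (35, 28, 28, 35).
The pattern: 3rd Tuesday of the month.
3rd Tuesday of December 2002: 2002-12-17.
3rd Tuesday of January 2003: 2003-01-21.
February 2003 — 3rd Tuesday is 2003-02-18.

2002-12-17, 2003-01-21, 2003-02-18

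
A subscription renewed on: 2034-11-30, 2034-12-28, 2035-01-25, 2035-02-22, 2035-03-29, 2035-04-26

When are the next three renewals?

2035-05-31, 2035-06-28, 2035-07-26

Every date is a Thursday; gaps 28, 28, 28, 35, 28 days.
Each is the last Thursday of its month (at least one falls on the 29th or later, ruling out '4th Thursday').
Last Thursday of May 2035: 2035-05-31.
June 2035 ends with Thursday 2035-06-28.
July 2035 ends with Thursday 2035-07-26.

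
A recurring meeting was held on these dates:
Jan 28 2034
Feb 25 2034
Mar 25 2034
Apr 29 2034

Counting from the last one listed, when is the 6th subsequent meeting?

These are Saturdays with 28, 28, 35-day gaps.
Each is the final Saturday of its month — Apr 29 2034 is past the 28th, so '4th Saturday' doesn't fit.
May 2034 ends with Saturday May 27 2034.
June 2034 ends with Saturday Jun 24 2034.
July 2034 ends with Saturday Jul 29 2034.
August 2034 ends with Saturday Aug 26 2034.
Last Saturday of September 2034: Sep 30 2034.
Last Saturday of October 2034: Oct 28 2034.

Oct 28 2034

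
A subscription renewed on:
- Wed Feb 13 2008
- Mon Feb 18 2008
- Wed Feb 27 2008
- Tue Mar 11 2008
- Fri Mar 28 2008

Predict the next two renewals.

Intervals are 5, 9, 13, 17 days — an arithmetic progression with common difference 4.
Next gap: 21 days. Fri Mar 28 2008 + 21 days = Fri Apr 18 2008.
Next gap: 25 days. Fri Apr 18 2008 + 25 days = Tue May 13 2008.

Fri Apr 18 2008, Tue May 13 2008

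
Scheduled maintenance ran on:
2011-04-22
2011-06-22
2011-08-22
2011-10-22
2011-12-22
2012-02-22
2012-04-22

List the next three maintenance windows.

Each date is the 22nd; the gaps (61, 61, 61, 61, 62, 60) track the month lengths.
The rule is the 22nd of every 2 months.
Next: June 2012 → 2012-06-22.
August 2012: 2012-08-22.
October 2012: 2012-10-22.

2012-06-22, 2012-08-22, 2012-10-22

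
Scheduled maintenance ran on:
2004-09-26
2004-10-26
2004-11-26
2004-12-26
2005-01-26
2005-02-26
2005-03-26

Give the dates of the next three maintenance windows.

Each date is the 26th; the gaps (30, 31, 30, 31, 31, 28) track the month lengths.
The rule is the 26th of each month.
Next: April 2005 → 2005-04-26.
May 2005: 2005-05-26.
Next: June 2005 → 2005-06-26.

2005-04-26, 2005-05-26, 2005-06-26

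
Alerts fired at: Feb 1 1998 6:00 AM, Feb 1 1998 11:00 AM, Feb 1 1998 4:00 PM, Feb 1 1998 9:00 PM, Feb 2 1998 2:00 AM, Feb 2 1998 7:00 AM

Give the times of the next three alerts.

Feb 2 1998 12:00 PM, Feb 2 1998 5:00 PM, Feb 2 1998 10:00 PM

Gaps: 5, 5, 5, 5, 5 hours — each event is 5 hours after the previous one.
Feb 2 1998 7:00 AM + 5 h = Feb 2 1998 12:00 PM.
Feb 2 1998 12:00 PM + 5 h = Feb 2 1998 5:00 PM.
Feb 2 1998 5:00 PM + 5 h = Feb 2 1998 10:00 PM.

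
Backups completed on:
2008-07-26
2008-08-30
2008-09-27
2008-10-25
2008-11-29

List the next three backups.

All Saturdays; the gaps (35, 28, 28, 35) vary with month length.
This is the last Saturday of each month.
December 2008 ends with Saturday 2008-12-27.
January 2009 ends with Saturday 2009-01-31.
February 2009 ends with Saturday 2009-02-28.

2008-12-27, 2009-01-31, 2009-02-28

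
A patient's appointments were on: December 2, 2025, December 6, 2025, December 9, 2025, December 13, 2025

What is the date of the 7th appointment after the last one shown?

January 6, 2026

Every event lands on a Tuesday or Saturday (gaps cycle 4, 3, 4).
So the schedule is: every Tuesday and Saturday.
Next Tuesday: December 16, 2025.
Next Saturday: December 20, 2025.
The following Tuesday is December 23, 2025.
The following Saturday is December 27, 2025.
The following Tuesday is December 30, 2025.
The following Saturday is January 3, 2026.
The following Tuesday is January 6, 2026.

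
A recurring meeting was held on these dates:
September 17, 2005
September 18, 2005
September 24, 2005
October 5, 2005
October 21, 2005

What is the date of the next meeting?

November 11, 2005

The spacing grows by 5 each time: 1, 6, 11, 16 days.
Next gap: 21 days. October 21, 2005 + 21 days = November 11, 2005.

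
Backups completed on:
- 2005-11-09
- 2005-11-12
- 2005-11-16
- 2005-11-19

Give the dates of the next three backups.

2005-11-23, 2005-11-26, 2005-11-30

Gaps: 3, 4, 3 days — not constant, but cyclic with period 2.
The events fall on every Wednesday and Saturday.
The following Wednesday is 2005-11-23.
Next Saturday: 2005-11-26.
Next Wednesday: 2005-11-30.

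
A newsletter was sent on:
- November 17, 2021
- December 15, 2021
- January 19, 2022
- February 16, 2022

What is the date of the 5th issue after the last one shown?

July 20, 2022

All dates are Wednesdays, 28, 35, 28 days apart.
Specifically, the 3rd Wednesday of each month.
3rd Wednesday of March 2022: March 16, 2022.
April 2022 — 3rd Wednesday is April 20, 2022.
3rd Wednesday of May 2022: May 18, 2022.
June 2022 — 3rd Wednesday is June 15, 2022.
July 2022 — 3rd Wednesday is July 20, 2022.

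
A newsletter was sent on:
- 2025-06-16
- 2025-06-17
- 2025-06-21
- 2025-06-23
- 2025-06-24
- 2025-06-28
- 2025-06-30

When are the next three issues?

Every event lands on a Monday or Tuesday or Saturday (gaps cycle 1, 4, 2, 1, 4, 2).
So the schedule is: every Monday, Tuesday and Saturday.
Next Tuesday: 2025-07-01.
The following Saturday is 2025-07-05.
The following Monday is 2025-07-07.

2025-07-01, 2025-07-05, 2025-07-07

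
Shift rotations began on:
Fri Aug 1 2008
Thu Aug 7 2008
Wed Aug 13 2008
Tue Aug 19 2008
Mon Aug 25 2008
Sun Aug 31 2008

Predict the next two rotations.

Gaps between consecutive events: 6, 6, 6, 6, 6 days — a constant 6-day interval.
Sun Aug 31 2008 + 6 days = Sat Sep 6 2008.
Sat Sep 6 2008 + 6 days = Fri Sep 12 2008.

Sat Sep 6 2008, Fri Sep 12 2008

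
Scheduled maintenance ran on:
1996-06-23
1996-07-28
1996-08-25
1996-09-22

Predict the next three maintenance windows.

1996-10-27, 1996-11-24, 1996-12-22

All dates are Sundays, 35, 28, 28 days apart.
Specifically, the 4th Sunday of each month.
4th Sunday of October 1996: 1996-10-27.
November 1996 — 4th Sunday is 1996-11-24.
4th Sunday of December 1996: 1996-12-22.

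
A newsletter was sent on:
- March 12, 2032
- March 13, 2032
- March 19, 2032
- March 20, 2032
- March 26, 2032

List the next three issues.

March 27, 2032; April 2, 2032; April 3, 2032

Gaps: 1, 6, 1, 6 days — not constant, but cyclic with period 2.
The events fall on every Friday and Saturday.
Next Saturday: March 27, 2032.
The following Friday is April 2, 2032.
The following Saturday is April 3, 2032.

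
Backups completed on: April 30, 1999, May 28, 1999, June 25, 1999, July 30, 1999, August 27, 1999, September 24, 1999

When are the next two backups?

October 29, 1999; November 26, 1999

All Fridays; the gaps (28, 28, 35, 28, 28) vary with month length.
This is the last Friday of each month.
Last Friday of October 1999: October 29, 1999.
Last Friday of November 1999: November 26, 1999.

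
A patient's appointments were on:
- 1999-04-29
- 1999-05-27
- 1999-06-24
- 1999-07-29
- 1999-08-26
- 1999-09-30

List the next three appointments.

These are Thursdays with 28, 28, 35, 28, 35-day gaps.
Each is the final Thursday of its month — 1999-04-29 is past the 28th, so '4th Thursday' doesn't fit.
Last Thursday of October 1999: 1999-10-28.
November 1999 ends with Thursday 1999-11-25.
Last Thursday of December 1999: 1999-12-30.

1999-10-28, 1999-11-25, 1999-12-30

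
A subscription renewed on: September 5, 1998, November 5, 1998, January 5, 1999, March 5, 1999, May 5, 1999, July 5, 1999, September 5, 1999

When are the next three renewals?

Gaps: 61, 61, 59, 61, 61, 62 days — not constant. Every event is on the 5th of the month.
Pattern: the 5th of every 2 months.
Next: November 1999 → November 5, 1999.
January 2000: January 5, 2000.
March 2000: March 5, 2000.

November 5, 1999; January 5, 2000; March 5, 2000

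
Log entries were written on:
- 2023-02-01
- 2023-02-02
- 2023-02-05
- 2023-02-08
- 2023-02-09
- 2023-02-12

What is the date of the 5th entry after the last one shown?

The gap pattern 1, 3, 3, 1, 3 repeats every 3 events.
These are the Wednesdays, Thursdays and Sundays of each week.
Next Wednesday: 2023-02-15.
Next Thursday: 2023-02-16.
Next Sunday: 2023-02-19.
Next Wednesday: 2023-02-22.
Next Thursday: 2023-02-23.

2023-02-23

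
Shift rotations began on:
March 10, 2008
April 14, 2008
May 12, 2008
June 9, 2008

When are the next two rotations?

July 14, 2008; August 11, 2008

All dates are Mondays, 35, 28, 28 days apart.
Specifically, the 2nd Monday of each month.
2nd Monday of July 2008: July 14, 2008.
August 2008 — 2nd Monday is August 11, 2008.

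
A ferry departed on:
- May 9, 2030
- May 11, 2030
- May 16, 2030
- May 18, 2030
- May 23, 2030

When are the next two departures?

May 25, 2030; May 30, 2030

Every event lands on a Thursday or Saturday (gaps cycle 2, 5, 2, 5).
So the schedule is: every Thursday and Saturday.
Next Saturday: May 25, 2030.
The following Thursday is May 30, 2030.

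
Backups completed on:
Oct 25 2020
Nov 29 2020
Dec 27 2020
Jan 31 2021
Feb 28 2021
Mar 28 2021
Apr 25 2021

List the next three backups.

Every date is a Sunday; gaps 35, 28, 35, 28, 28, 28 days.
Each is the last Sunday of its month (at least one falls on the 29th or later, ruling out '4th Sunday').
May 2021 ends with Sunday May 30 2021.
June 2021 ends with Sunday Jun 27 2021.
Last Sunday of July 2021: Jul 25 2021.

May 30 2021, Jun 27 2021, Jul 25 2021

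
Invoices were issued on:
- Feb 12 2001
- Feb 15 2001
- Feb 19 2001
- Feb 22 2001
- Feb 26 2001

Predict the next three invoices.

Every event lands on a Monday or Thursday (gaps cycle 3, 4, 3, 4).
So the schedule is: every Monday and Thursday.
Next Thursday: Mar 1 2001.
The following Monday is Mar 5 2001.
The following Thursday is Mar 8 2001.

Mar 1 2001, Mar 5 2001, Mar 8 2001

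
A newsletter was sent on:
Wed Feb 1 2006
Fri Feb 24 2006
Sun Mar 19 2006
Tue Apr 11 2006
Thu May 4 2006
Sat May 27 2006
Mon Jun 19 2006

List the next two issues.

Wed Jul 12 2006, Fri Aug 4 2006

Every event comes 23 days after the last (23, 23, 23, 23, 23, 23).
Mon Jun 19 2006 + 23 days = Wed Jul 12 2006.
Wed Jul 12 2006 + 23 days = Fri Aug 4 2006.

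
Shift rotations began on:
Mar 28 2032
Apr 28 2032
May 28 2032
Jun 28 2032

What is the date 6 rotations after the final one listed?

Dec 28 2032

Gaps: 31, 30, 31 days — not constant. Every event is on the 28th of the month.
Pattern: the 28th of each month.
Next: July 2032 → Jul 28 2032.
Next: August 2032 → Aug 28 2032.
September 2032: Sep 28 2032.
Next: October 2032 → Oct 28 2032.
November 2032: Nov 28 2032.
December 2032: Dec 28 2032.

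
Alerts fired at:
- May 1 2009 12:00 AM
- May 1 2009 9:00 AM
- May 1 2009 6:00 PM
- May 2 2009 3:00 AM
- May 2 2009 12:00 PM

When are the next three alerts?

The interval is a steady 9 hours (9, 9, 9, 9).
May 2 2009 12:00 PM + 9 h = May 2 2009 9:00 PM.
May 2 2009 9:00 PM + 9 h = May 3 2009 6:00 AM.
May 3 2009 6:00 AM + 9 h = May 3 2009 3:00 PM.

May 2 2009 9:00 PM, May 3 2009 6:00 AM, May 3 2009 3:00 PM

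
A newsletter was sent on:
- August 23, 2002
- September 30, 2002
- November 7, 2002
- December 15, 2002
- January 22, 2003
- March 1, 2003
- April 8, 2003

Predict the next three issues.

May 16, 2003; June 23, 2003; July 31, 2003

The spacing is 38, 38, 38, 38, 38, 38 days — always 38 days.
April 8, 2003 + 38 days = May 16, 2003.
May 16, 2003 + 38 days = June 23, 2003.
June 23, 2003 + 38 days = July 31, 2003.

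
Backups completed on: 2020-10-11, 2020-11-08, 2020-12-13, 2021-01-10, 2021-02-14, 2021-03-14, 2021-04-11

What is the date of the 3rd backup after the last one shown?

Gaps: 28, 35, 28, 35, 28, 28 days — a mix of 28 and 35. Every date is a Sunday.
Each is the 2nd Sunday of its month.
2nd Sunday of May 2021: 2021-05-09.
2nd Sunday of June 2021: 2021-06-13.
2nd Sunday of July 2021: 2021-07-11.

2021-07-11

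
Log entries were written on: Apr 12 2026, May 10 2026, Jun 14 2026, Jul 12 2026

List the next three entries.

These are Sundays at 28- or 35-day spacing (28, 35, 28).
The pattern: 2nd Sunday of the month.
August 2026 — 2nd Sunday is Aug 9 2026.
September 2026 — 2nd Sunday is Sep 13 2026.
2nd Sunday of October 2026: Oct 11 2026.

Aug 9 2026, Sep 13 2026, Oct 11 2026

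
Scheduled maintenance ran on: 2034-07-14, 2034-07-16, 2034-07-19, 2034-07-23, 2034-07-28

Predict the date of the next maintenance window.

The spacing grows by 1 each time: 2, 3, 4, 5 days.
Next gap: 6 days. 2034-07-28 + 6 days = 2034-08-03.

2034-08-03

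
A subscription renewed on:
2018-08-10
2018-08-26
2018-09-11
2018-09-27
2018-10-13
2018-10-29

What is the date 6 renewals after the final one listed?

2019-02-02

Every event comes 16 days after the last (16, 16, 16, 16, 16).
2018-10-29 + 16 days = 2018-11-14.
2018-11-14 + 16 days = 2018-11-30.
2018-11-30 + 16 days = 2018-12-16.
2018-12-16 + 16 days = 2019-01-01.
2019-01-01 + 16 days = 2019-01-17.
2019-01-17 + 16 days = 2019-02-02.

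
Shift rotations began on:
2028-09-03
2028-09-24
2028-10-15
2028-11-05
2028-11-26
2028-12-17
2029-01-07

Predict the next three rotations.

Gaps between consecutive events: 21, 21, 21, 21, 21, 21 days — a constant 21-day interval.
2029-01-07 + 21 days = 2029-01-28.
2029-01-28 + 21 days = 2029-02-18.
2029-02-18 + 21 days = 2029-03-11.

2029-01-28, 2029-02-18, 2029-03-11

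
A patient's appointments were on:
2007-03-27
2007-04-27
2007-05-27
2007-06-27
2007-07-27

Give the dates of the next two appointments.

2007-08-27, 2007-09-27

The day-of-month is always 27 (31, 30, 31, 30 days between events).
So this recurs on the 27th of each month.
August 2007: 2007-08-27.
Next: September 2007 → 2007-09-27.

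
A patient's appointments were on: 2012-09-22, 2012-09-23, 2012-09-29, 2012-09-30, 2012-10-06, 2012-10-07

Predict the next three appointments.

2012-10-13, 2012-10-14, 2012-10-20

Gaps: 1, 6, 1, 6, 1 days — not constant, but cyclic with period 2.
The events fall on every Saturday and Sunday.
The following Saturday is 2012-10-13.
The following Sunday is 2012-10-14.
Next Saturday: 2012-10-20.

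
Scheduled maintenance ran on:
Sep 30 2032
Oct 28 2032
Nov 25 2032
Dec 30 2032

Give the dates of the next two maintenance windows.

Jan 27 2033, Feb 24 2033

Every date is a Thursday; gaps 28, 28, 35 days.
Each is the last Thursday of its month (at least one falls on the 29th or later, ruling out '4th Thursday').
January 2033 ends with Thursday Jan 27 2033.
Last Thursday of February 2033: Feb 24 2033.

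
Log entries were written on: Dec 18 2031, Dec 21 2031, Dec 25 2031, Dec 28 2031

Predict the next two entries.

Jan 1 2032, Jan 4 2032

Gaps: 3, 4, 3 days — not constant, but cyclic with period 2.
The events fall on every Thursday and Sunday.
Next Thursday: Jan 1 2032.
Next Sunday: Jan 4 2032.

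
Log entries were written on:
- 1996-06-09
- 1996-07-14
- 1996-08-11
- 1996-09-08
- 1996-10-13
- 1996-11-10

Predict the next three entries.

All dates are Sundays, 35, 28, 28, 35, 28 days apart.
Specifically, the 2nd Sunday of each month.
2nd Sunday of December 1996: 1996-12-08.
January 1997 — 2nd Sunday is 1997-01-12.
2nd Sunday of February 1997: 1997-02-09.

1996-12-08, 1997-01-12, 1997-02-09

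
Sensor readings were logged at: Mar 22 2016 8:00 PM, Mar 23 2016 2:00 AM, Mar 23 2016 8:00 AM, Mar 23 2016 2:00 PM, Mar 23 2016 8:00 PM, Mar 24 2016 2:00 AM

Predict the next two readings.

Mar 24 2016 8:00 AM, Mar 24 2016 2:00 PM

Spacing: 6, 6, 6, 6, 6 h — constant 6 h.
Mar 24 2016 2:00 AM + 6 h = Mar 24 2016 8:00 AM.
Mar 24 2016 8:00 AM + 6 h = Mar 24 2016 2:00 PM.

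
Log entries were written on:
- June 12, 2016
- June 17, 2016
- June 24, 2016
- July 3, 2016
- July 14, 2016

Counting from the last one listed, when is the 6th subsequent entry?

Intervals are 5, 7, 9, 11 days — an arithmetic progression with common difference 2.
Next gap: 13 days. July 14, 2016 + 13 days = July 27, 2016.
Next gap: 15 days. July 27, 2016 + 15 days = August 11, 2016.
Next gap: 17 days. August 11, 2016 + 17 days = August 28, 2016.
Next gap: 19 days. August 28, 2016 + 19 days = September 16, 2016.
Next gap: 21 days. September 16, 2016 + 21 days = October 7, 2016.
Next gap: 23 days. October 7, 2016 + 23 days = October 30, 2016.

October 30, 2016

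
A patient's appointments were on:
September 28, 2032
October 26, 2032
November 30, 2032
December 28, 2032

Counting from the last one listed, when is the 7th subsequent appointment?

July 26, 2033

Every date is a Tuesday; gaps 28, 35, 28 days.
Each is the last Tuesday of its month (at least one falls on the 29th or later, ruling out '4th Tuesday').
Last Tuesday of January 2033: January 25, 2033.
Last Tuesday of February 2033: February 22, 2033.
March 2033 ends with Tuesday March 29, 2033.
April 2033 ends with Tuesday April 26, 2033.
Last Tuesday of May 2033: May 31, 2033.
June 2033 ends with Tuesday June 28, 2033.
Last Tuesday of July 2033: July 26, 2033.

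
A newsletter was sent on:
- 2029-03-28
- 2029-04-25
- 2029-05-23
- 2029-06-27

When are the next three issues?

2029-07-25, 2029-08-22, 2029-09-26

Gaps: 28, 28, 35 days — a mix of 28 and 35. Every date is a Wednesday.
Each is the 4th Wednesday of its month.
July 2029 — 4th Wednesday is 2029-07-25.
August 2029 — 4th Wednesday is 2029-08-22.
4th Wednesday of September 2029: 2029-09-26.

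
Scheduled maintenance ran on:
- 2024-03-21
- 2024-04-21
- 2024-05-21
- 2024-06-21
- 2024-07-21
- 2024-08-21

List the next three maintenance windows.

2024-09-21, 2024-10-21, 2024-11-21

Gaps: 31, 30, 31, 30, 31 days — not constant. Every event is on the 21st of the month.
Pattern: the 21st of each month.
Next: September 2024 → 2024-09-21.
October 2024: 2024-10-21.
November 2024: 2024-11-21.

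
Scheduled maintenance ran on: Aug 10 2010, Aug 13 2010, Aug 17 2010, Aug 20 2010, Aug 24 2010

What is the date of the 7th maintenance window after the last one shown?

Gaps: 3, 4, 3, 4 days — not constant, but cyclic with period 2.
The events fall on every Tuesday and Friday.
The following Friday is Aug 27 2010.
The following Tuesday is Aug 31 2010.
Next Friday: Sep 3 2010.
The following Tuesday is Sep 7 2010.
The following Friday is Sep 10 2010.
Next Tuesday: Sep 14 2010.
The following Friday is Sep 17 2010.

Sep 17 2010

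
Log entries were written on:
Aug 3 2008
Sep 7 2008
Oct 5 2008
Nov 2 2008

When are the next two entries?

Dec 7 2008, Jan 4 2009

These are Sundays at 28- or 35-day spacing (35, 28, 28).
The pattern: 1st Sunday of the month.
1st Sunday of December 2008: Dec 7 2008.
January 2009 — 1st Sunday is Jan 4 2009.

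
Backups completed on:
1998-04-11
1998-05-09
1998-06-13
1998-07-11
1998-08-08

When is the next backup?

Gaps: 28, 35, 28, 28 days — a mix of 28 and 35. Every date is a Saturday.
Each is the 2nd Saturday of its month.
2nd Saturday of September 1998: 1998-09-12.

1998-09-12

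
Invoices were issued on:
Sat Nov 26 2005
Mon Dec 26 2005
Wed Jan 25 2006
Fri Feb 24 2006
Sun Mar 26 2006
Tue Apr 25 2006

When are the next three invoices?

The spacing is 30, 30, 30, 30, 30 days — always 30 days.
Tue Apr 25 2006 + 30 days = Thu May 25 2006.
Thu May 25 2006 + 30 days = Sat Jun 24 2006.
Sat Jun 24 2006 + 30 days = Mon Jul 24 2006.

Thu May 25 2006, Sat Jun 24 2006, Mon Jul 24 2006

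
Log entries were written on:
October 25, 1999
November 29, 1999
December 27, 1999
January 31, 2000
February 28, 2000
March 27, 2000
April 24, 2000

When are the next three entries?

May 29, 2000; June 26, 2000; July 31, 2000

Every date is a Monday; gaps 35, 28, 35, 28, 28, 28 days.
Each is the last Monday of its month (at least one falls on the 29th or later, ruling out '4th Monday').
May 2000 ends with Monday May 29, 2000.
June 2000 ends with Monday June 26, 2000.
Last Monday of July 2000: July 31, 2000.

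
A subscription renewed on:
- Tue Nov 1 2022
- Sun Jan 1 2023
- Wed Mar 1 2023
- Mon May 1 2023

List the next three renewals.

Gaps: 61, 59, 61 days — not constant. Every event is on the 1st of the month.
Pattern: the 1st of every 2 months.
Next: July 2023 → Sat Jul 1 2023.
Next: September 2023 → Fri Sep 1 2023.
November 2023: Wed Nov 1 2023.

Sat Jul 1 2023, Fri Sep 1 2023, Wed Nov 1 2023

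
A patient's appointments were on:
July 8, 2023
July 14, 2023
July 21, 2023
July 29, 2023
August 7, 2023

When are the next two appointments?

Intervals are 6, 7, 8, 9 days — an arithmetic progression with common difference 1.
Next gap: 10 days. August 7, 2023 + 10 days = August 17, 2023.
Next gap: 11 days. August 17, 2023 + 11 days = August 28, 2023.

August 17, 2023; August 28, 2023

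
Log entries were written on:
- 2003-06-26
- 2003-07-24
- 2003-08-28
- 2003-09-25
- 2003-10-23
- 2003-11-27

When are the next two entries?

All dates are Thursdays, 28, 35, 28, 28, 35 days apart.
Specifically, the 4th Thursday of each month.
4th Thursday of December 2003: 2003-12-25.
4th Thursday of January 2004: 2004-01-22.

2003-12-25, 2004-01-22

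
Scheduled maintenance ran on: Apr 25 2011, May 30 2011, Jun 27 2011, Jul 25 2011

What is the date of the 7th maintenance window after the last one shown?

Every date is a Monday; gaps 35, 28, 28 days.
Each is the last Monday of its month (at least one falls on the 29th or later, ruling out '4th Monday').
August 2011 ends with Monday Aug 29 2011.
Last Monday of September 2011: Sep 26 2011.
October 2011 ends with Monday Oct 31 2011.
Last Monday of November 2011: Nov 28 2011.
December 2011 ends with Monday Dec 26 2011.
January 2012 ends with Monday Jan 30 2012.
Last Monday of February 2012: Feb 27 2012.

Feb 27 2012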